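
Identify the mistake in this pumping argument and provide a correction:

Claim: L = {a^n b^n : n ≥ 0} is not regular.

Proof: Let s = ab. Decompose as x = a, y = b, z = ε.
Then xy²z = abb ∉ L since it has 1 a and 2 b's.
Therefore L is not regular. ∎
Error: The string s = ab might be shorter than the pumping length p.

Correction: Choose s = a^p b^p to ensure |s| ≥ p. Also, the decomposition is wrong: with |xy| ≤ p, y cannot include b's when s starts with p a's.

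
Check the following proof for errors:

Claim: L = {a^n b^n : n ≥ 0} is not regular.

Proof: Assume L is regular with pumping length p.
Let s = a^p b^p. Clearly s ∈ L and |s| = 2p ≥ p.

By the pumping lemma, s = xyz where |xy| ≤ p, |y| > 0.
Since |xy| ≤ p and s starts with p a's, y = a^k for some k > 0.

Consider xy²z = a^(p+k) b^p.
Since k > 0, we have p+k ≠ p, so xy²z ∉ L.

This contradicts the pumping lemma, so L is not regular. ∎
The proof is correct.

This proof is valid because:
1. The string s = a^p b^p is correctly in L
2. The decomposition analysis is correct: y must consist only of a's
3. The contradiction is valid: pumping increases a's but not b's
4. The conclusion follows logically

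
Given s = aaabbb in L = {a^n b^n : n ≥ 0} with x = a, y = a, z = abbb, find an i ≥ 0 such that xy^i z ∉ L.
i = 2

xy²z = a · aa · abbb = aaaabbb; aaaabbb has 4 a's and 3 b's; 4 ≠ 3, so it is not in L.
(Other choices also work, e.g. i = 0, 3; only i = 1 is guaranteed to stay in L since xy¹z = s.)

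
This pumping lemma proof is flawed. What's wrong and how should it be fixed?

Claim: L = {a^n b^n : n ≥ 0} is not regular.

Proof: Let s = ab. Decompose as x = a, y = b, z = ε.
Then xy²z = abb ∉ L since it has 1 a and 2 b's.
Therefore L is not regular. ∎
Error: The string s = ab might be shorter than the pumping length p.

Correction: Choose s = a^p b^p to ensure |s| ≥ p. Also, the decomposition is wrong: with |xy| ≤ p, y cannot include b's when s starts with p a's.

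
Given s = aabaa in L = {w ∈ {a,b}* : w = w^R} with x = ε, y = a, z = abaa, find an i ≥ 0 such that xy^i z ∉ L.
i = 0

xy⁰z = ε · ε · abaa = abaa; abaa reversed is aaba ≠ abaa, so it is not a palindrome and is not in L.
(Other choices also work, e.g. i = 2, 3; only i = 1 is guaranteed to stay in L since xy¹z = s.)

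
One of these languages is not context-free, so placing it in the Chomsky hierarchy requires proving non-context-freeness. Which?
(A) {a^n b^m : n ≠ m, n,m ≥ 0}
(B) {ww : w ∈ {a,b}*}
(B) {ww : w ∈ {a,b}*}

(B) {ww : w ∈ {a,b}*} requires the CFL pumping lemma.

- {a^n b^m : n ≠ m, n,m ≥ 0} is context-free (but not regular)
  • Can be shown non-regular with the regular pumping lemma
  • After pumping a's, we can make n = m

- {ww : w ∈ {a,b}*} is NOT context-free
  • Requires the CFL pumping lemma to prove
  • Even a PDA cannot compare two arbitrary halves symbol by symbol; CFL pumping on a^p b^p a^p b^p fails

The CFL pumping lemma is "stronger" in that it can prove non-membership
in the larger class of context-free languages.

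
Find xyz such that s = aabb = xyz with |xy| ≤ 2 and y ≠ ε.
x = 'a', y = 'a', z = 'bb'

For s = aabb and p = 2, one valid decomposition is:
- x = 'a' (length 1)
- y = 'a' (length 1)
- z = 'bb' (length 2)

Verification:
- xyz = 'a' + 'a' + 'bb' = aabb ✓
- |xy| = 2 ≤ 2 ✓
- |y| = 1 > 0 ✓

All pumping lemma constraints are satisfied.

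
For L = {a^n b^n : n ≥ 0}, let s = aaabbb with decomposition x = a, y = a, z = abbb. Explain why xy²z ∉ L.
xy²z = aaaabbb ∉ L

Pumping with i = 2 replaces y = a by y² = aa:
- Original: s = xyz = aaabbb; aaabbb = a^3 b^3 has equal counts (3 = 3), so it is in L
- Pumped: xy²z = a · aa · abbb = aaaabbb
- aaaabbb has 4 a's and 3 b's; 4 ≠ 3, so it is not in L

The pumping lemma would require xy²z ∈ L, so this decomposition yields a contradiction.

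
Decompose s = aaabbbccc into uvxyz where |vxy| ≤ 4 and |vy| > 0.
u='aa', v='a', x='bb', y='b', z='ccc'

For s = aaabbbccc with pumping length p = 4:

One valid decomposition:
- u = 'aa'
- v = 'a'
- x = 'bb'
- y = 'b'
- z = 'ccc'

Verification:
- uvxyz = 'aa' + 'a' + 'bb' + 'b' + 'ccc' = aaabbbccc ✓
- |vxy| = |'abbb'| = 4 ≤ 4 ✓
- |vy| = |'ab'| = 2 > 0 ✓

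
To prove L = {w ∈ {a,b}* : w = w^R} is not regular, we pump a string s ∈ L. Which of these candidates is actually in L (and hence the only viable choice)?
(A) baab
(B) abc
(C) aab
(A) baab

The pumping lemma is applied to a string s that lies in L, so first check membership of each option:
- (A) baab reversed is baab, the same string, so it is a palindrome and is in L ✓
- (B) abc reversed is cba ≠ abc, so it is not a palindrome and is not in L ✗
- (C) aab reversed is baa ≠ aab, so it is not a palindrome and is not in L ✗

Only (A) baab is in L, so it is the only candidate that could play the role of s.
(In a complete proof one picks s in terms of the pumping length p so that |s| ≥ p is guaranteed; a fixed string like baab illustrates the shape of such an s.)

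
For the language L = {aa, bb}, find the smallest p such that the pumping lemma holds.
p = 3

For a finite language L, the pumping lemma holds vacuously if p > max|s| for s ∈ L.

The longest string in L = {aa, bb} has length 2.
If p = 3, then no string s ∈ L has |s| ≥ p, so the condition is vacuously true.

The minimum pumping length is p = 3.

Why no smaller p works: for any p ≤ 2, the longest string s ∈ L has |s| = 2 ≥ p, so it would
have to be pumpable; but pumping up (i = 2, 3, ...) produces ever longer strings, which cannot all lie in the
finite language L. So the pumping property fails for every p ≤ 2.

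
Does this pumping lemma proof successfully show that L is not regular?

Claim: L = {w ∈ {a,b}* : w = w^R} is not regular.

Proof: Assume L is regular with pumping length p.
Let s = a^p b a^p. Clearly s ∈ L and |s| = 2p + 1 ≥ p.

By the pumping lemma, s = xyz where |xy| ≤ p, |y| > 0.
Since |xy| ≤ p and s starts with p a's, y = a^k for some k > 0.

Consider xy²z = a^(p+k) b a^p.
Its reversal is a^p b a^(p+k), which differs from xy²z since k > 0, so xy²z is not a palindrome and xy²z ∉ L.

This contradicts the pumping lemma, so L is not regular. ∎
The proof is correct.

This proof is valid because:
1. s = a^p b a^p is in L and is chosen in terms of p, so |s| ≥ p holds for every p
2. The decomposition analysis is correct: |xy| ≤ p forces y to lie inside the leading a's
3. The contradiction is valid: a^(p+k) b a^p has more a's before the b than after it, so it is not a palindrome
4. The conclusion follows logically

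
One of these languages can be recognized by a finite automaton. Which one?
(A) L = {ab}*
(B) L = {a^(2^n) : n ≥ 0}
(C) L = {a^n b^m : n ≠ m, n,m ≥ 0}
(A) {ab}*

(A) L = {ab}* is regular.

This can be recognized by a finite automaton (DFA/NFA).
Regular expressions like {ab}* define regular languages.

The other choices are not regular:
- {a^(2^n) : n ≥ 0}: After pumping, length is no longer a power of 2
- {a^n b^m : n ≠ m, n,m ≥ 0}: After pumping a's, we can make n = m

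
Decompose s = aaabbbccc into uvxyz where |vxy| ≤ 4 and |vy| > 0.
u='aa', v='a', x='bb', y='b', z='ccc'

For s = aaabbbccc with pumping length p = 4:

One valid decomposition:
- u = 'aa'
- v = 'a'
- x = 'bb'
- y = 'b'
- z = 'ccc'

Verification:
- uvxyz = 'aa' + 'a' + 'bb' + 'b' + 'ccc' = aaabbbccc ✓
- |vxy| = |'abbb'| = 4 ≤ 4 ✓
- |vy| = |'ab'| = 2 > 0 ✓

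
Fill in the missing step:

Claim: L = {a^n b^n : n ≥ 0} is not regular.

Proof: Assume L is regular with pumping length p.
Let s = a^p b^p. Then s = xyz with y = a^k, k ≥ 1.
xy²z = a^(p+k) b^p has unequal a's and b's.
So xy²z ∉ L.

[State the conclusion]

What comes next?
This contradicts the pumping lemma for regular languages,
which guarantees xy^i z ∈ L for all i ≥ 0.

Since our assumption that L is regular leads to a contradiction,
we conclude that L = {a^n b^n : n ≥ 0} is NOT regular. ∎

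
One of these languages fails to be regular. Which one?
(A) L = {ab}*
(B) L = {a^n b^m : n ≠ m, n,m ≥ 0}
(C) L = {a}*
(B) {a^n b^m : n ≠ m, n,m ≥ 0}

(B) L = {a^n b^m : n ≠ m, n,m ≥ 0} is NOT regular.

The pumping lemma can be used to prove this:
After pumping a's, we can make n = m

The other languages are regular because they can be recognized by finite automata.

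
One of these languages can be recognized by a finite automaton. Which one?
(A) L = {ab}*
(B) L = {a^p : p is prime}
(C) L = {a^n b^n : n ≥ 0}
(A) {ab}*

(A) L = {ab}* is regular.

This can be recognized by a finite automaton (DFA/NFA).
Regular expressions like {ab}* define regular languages.

The other choices are not regular:
- {a^n b^n : n ≥ 0}: After pumping, the number of a's and b's become unequal
- {a^p : p is prime}: After pumping, the length becomes composite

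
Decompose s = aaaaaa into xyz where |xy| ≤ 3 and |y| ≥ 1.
x = 'a', y = 'aa', z = 'aaa'

For s = aaaaaa and p = 3, one valid decomposition is:
- x = 'a' (length 1)
- y = 'aa' (length 2)
- z = 'aaa' (length 3)

Verification:
- xyz = 'a' + 'aa' + 'aaa' = aaaaaa ✓
- |xy| = 3 ≤ 3 ✓
- |y| = 2 > 0 ✓

All pumping lemma constraints are satisfied.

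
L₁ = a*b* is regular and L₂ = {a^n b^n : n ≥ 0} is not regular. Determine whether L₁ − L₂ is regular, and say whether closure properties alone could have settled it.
No — L₁ − L₂ is not regular.

a*b* − {a^n b^n} = {a^n b^m : n ≠ m}. If this were regular, then its complement intersected with a*b*, namely {a^n b^n : n ≥ 0}, would be regular too (closure under complement and intersection) — contradiction. So L₁ − L₂ is not regular.

Note that the bare facts "L₁ regular, L₂ non-regular" do not settle the question by themselves: the closure of regular languages under ∪, ∩, complement and difference applies only when BOTH operands are regular. With a non-regular operand the result can come out regular or non-regular depending on the specific languages, so one has to work out L₁ − L₂ for this particular pair, as above.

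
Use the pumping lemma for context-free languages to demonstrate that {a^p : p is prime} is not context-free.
Assume for contradiction that L is context-free, and let p ≥ 1 be the pumping length given by the pumping lemma for CFLs.
Choose a prime q with q ≥ p and let s = a^q. Then s ∈ L and |s| = q ≥ p.
By the CFL pumping lemma, s = uvxyz for some u, v, x, y, z with |vxy| ≤ p, |vy| ≥ 1, and uv^i xy^i z ∈ L for every i ≥ 0.
All symbols are a's, so only lengths matter: let k = |vy|, with 1 ≤ k ≤ p. Then |uv^i xy^i z| = q + (i − 1)k.

Take i = q + 1: the length is q + qk = q(k + 1).
Both factors satisfy q ≥ 2 and k + 1 ≥ 2, so q(k + 1) is composite and uv^(q+1) xy^(q+1) z ∉ L.

This contradicts the CFL pumping lemma, which requires uv^i xy^i z ∈ L for all i ≥ 0.
Hence L = {a^p : p is prime} is not context-free. ∎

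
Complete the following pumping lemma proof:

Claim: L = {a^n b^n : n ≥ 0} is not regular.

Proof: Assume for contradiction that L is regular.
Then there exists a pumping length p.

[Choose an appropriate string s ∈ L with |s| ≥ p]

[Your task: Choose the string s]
s = a^p b^p

This string is in L (has equal a's and b's) and has length 2p ≥ p.
Any decomposition xyz with |xy| ≤ p means y consists only of a's,
so pumping will unbalance the counts.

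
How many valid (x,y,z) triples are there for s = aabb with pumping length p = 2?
3

For s = 'aabb' with pumping length p = 2:

Constraints: |xy| ≤ 2, |y| > 0

Valid decompositions (|xy| ≤ p, |y| ≥ 1):
  • x='', y='a', z='abb'
  • x='a', y='a', z='bb'
  • x='', y='aa', z='bb'

Total count: 3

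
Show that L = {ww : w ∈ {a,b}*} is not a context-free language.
Assume for contradiction that L is context-free, and let p ≥ 1 be the pumping length given by the pumping lemma for CFLs.
Choose s = a^p b^p a^p b^p. Then s ∈ L (take w = a^p b^p) and |s| = 4p ≥ p.
By the CFL pumping lemma, s = uvxyz for some u, v, x, y, z with |vxy| ≤ p, |vy| ≥ 1, and uv^i xy^i z ∈ L for every i ≥ 0.

Write s as four blocks A₁ B₁ A₂ B₂ with A₁ = A₂ = a^p and B₁ = B₂ = b^p. Since |vxy| ≤ p, the window vxy lies inside at most two adjacent blocks. Take i = 0 and let t = uxz, so |t| = 4p − |vy| with 1 ≤ |vy| ≤ p. If |t| is odd, t ∉ L immediately, so assume |vy| is even (hence |vy| ≥ 2) and |t|/2 = 2p − |vy|/2, which satisfies p ≤ |t|/2 ≤ 2p − 1.

Case 1 (vxy inside A₁B₁): t = a^(p−j) b^(p−l) a^p b^p with j + l = |vy|. The second half of t has length < 2p, so it is a suffix of the trailing a^p b^p and ends in b; the first half is a^(p−j) b^(p−l) a^((j+l)/2), which ends in a because (j+l)/2 ≥ 1. The halves differ, so t ∉ L.

Case 2 (vxy inside B₁A₂, straddling the middle): t = a^p b^(p−j) a^(p−l) b^p with j + l = |vy|. If t = ww, then w is a prefix of t of length ≥ p, so w begins with a^p; and w is a suffix of t of length ≥ p, so w ends with b^p. That forces |w| ≥ 2p, contradicting |w| = |t|/2 ≤ 2p − 1. So t ∉ L.

Case 3 (vxy inside A₂B₂): t = a^p b^p a^(p−j) b^(p−l) with j + l = |vy|. The first half of t is a prefix of a^p b^p, so it begins with a; the second half is b^((j+l)/2) a^(p−j) b^(p−l), which begins with b. The halves differ, so t ∉ L.

In every case uv⁰xy⁰z = uxz ∉ L.

This contradicts the CFL pumping lemma, which requires uv^i xy^i z ∈ L for all i ≥ 0.
Hence L = {ww : w ∈ {a,b}*} is not context-free. ∎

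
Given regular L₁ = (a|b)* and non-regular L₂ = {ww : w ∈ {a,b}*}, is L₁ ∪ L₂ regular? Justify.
Yes — L₁ ∪ L₂ is regular.

{ww} ⊆ (a|b)*, so L₁ ∪ L₂ = (a|b)*, which is regular.

Note that the bare facts "L₁ regular, L₂ non-regular" do not settle the question by themselves: the closure of regular languages under ∪, ∩, complement and difference applies only when BOTH operands are regular. With a non-regular operand the result can come out regular or non-regular depending on the specific languages, so one has to work out L₁ ∪ L₂ for this particular pair, as above.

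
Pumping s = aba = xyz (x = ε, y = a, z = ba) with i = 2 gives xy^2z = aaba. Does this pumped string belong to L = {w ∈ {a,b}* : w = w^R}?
No

xy²z = ε · aa · ba = aaba.
aaba reversed is abaa ≠ aaba, so it is not a palindrome and is not in L.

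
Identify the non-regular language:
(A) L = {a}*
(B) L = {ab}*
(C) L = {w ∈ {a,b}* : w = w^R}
(C) {w ∈ {a,b}* : w = w^R}

(C) L = {w ∈ {a,b}* : w = w^R} is NOT regular.

The pumping lemma can be used to prove this:
After pumping, the string is no longer symmetric

The other languages are regular because they can be recognized by finite automata.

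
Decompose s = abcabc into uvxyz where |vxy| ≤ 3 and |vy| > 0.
u='ab', v='c', x='a', y='b', z='c'

For s = abcabc with pumping length p = 3:

One valid decomposition:
- u = 'ab'
- v = 'c'
- x = 'a'
- y = 'b'
- z = 'c'

Verification:
- uvxyz = 'ab' + 'c' + 'a' + 'b' + 'c' = abcabc ✓
- |vxy| = |'cab'| = 3 ≤ 3 ✓
- |vy| = |'cb'| = 2 > 0 ✓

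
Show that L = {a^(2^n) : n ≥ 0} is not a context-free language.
Assume for contradiction that L is context-free, and let p ≥ 1 be the pumping length given by the pumping lemma for CFLs.
Choose s = a^(2^p). Then s ∈ L and |s| = 2^p ≥ p.
By the CFL pumping lemma, s = uvxyz for some u, v, x, y, z with |vxy| ≤ p, |vy| ≥ 1, and uv^i xy^i z ∈ L for every i ≥ 0.
All symbols are a's, so only lengths matter: let k = |vy|, with 1 ≤ k ≤ |vxy| ≤ p < 2^p.

Take i = 2: |uv²xy²z| = 2^p + k, and 2^p < 2^p + k < 2^p + 2^p = 2^(p+1).
So the length lies strictly between consecutive powers of two and is not a power of 2; uv²xy²z ∉ L.

This contradicts the CFL pumping lemma, which requires uv^i xy^i z ∈ L for all i ≥ 0.
Hence L = {a^(2^n) : n ≥ 0} is not context-free. ∎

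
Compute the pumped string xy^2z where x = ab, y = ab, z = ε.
ababab

Given x = 'ab', y = 'ab', z = '' and i = 2:

xy^2z = x + y·y·...·y (2 times) + z
       = 'ab' + 'ab'^2 + ''
       = 'ab' + 'abab' + ''
       = 'ababab'

The pumped string is 'ababab' with length 6.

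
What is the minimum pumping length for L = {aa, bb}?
p = 3

For a finite language L, the pumping lemma holds vacuously if p > max|s| for s ∈ L.

The longest string in L = {aa, bb} has length 2.
If p = 3, then no string s ∈ L has |s| ≥ p, so the condition is vacuously true.

The minimum pumping length is p = 3.

Why no smaller p works: for any p ≤ 2, the longest string s ∈ L has |s| = 2 ≥ p, so it would
have to be pumpable; but pumping up (i = 2, 3, ...) produces ever longer strings, which cannot all lie in the
finite language L. So the pumping property fails for every p ≤ 2.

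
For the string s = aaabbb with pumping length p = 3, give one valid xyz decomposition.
x = '', y = 'a', z = 'aabbb'

For s = aaabbb and p = 3, one valid decomposition is:
- x = '' (length 0)
- y = 'a' (length 1)
- z = 'aabbb' (length 5)

Verification:
- xyz = '' + 'a' + 'aabbb' = aaabbb ✓
- |xy| = 1 ≤ 3 ✓
- |y| = 1 > 0 ✓

All pumping lemma constraints are satisfied.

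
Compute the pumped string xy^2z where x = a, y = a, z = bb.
aaabb

Given x = 'a', y = 'a', z = 'bb' and i = 2:

xy^2z = x + y·y·...·y (2 times) + z
       = 'a' + 'a'^2 + 'bb'
       = 'a' + 'aa' + 'bb'
       = 'aaabb'

The pumped string is 'aaabb' with length 5.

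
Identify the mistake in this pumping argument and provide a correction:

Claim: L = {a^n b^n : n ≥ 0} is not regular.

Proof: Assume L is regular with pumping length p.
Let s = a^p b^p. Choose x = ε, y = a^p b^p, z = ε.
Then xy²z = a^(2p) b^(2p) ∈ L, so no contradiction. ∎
Error: The decomposition violates |xy| ≤ p. With y = a^p b^p, |xy| = |y| = 2p > p. (The proof also miscomputes xy²z, which would be a^p b^p a^p b^p rather than a^(2p) b^(2p), and it wrongly treats one harmless decomposition as settling the matter — the prover does not get to choose the decomposition.)

Correction: The pumping lemma requires |xy| ≤ p, and the argument must handle every decomposition satisfying |xy| ≤ p, |y| ≥ 1. Since s starts with p a's, any such y consists only of a's, say y = a^k with k ≥ 1. Then xy²z = a^(p+k) b^p has unequal numbers of a's and b's, so xy²z ∉ L — the required contradiction.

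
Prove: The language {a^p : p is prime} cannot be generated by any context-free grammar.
Assume for contradiction that L is context-free, and let p ≥ 1 be the pumping length given by the pumping lemma for CFLs.
Choose a prime q with q ≥ p and let s = a^q. Then s ∈ L and |s| = q ≥ p.
By the CFL pumping lemma, s = uvxyz for some u, v, x, y, z with |vxy| ≤ p, |vy| ≥ 1, and uv^i xy^i z ∈ L for every i ≥ 0.
All symbols are a's, so only lengths matter: let k = |vy|, with 1 ≤ k ≤ p. Then |uv^i xy^i z| = q + (i − 1)k.

Take i = q + 1: the length is q + qk = q(k + 1).
Both factors satisfy q ≥ 2 and k + 1 ≥ 2, so q(k + 1) is composite and uv^(q+1) xy^(q+1) z ∉ L.

This contradicts the CFL pumping lemma, which requires uv^i xy^i z ∈ L for all i ≥ 0.
Hence L = {a^p : p is prime} is not context-free. ∎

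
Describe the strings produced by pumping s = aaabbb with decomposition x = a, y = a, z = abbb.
{xy^i z : i ≥ 0} = {a^(2+i) b^3 : i ≥ 0} = {aabbb, aaabbb, aaaabbb, ...}

With x = a, y = a, z = abbb: Starting with aaabbb and pumping the second 'a', we get strings with 2+i a's followed by 3 b's for i = 0, 1, 2, ...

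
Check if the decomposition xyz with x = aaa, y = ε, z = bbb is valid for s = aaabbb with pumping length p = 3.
Violated: |y| > 0

The decomposition x = aaa, y = ε, z = bbb for s = aaabbb with p = 3
violates the constraint: |y| > 0

|y| = 0, but the pumping lemma requires |y| > 0 (y must be non-empty).

Pumping lemma constraints:
1. xyz = s (decomposition is valid)
2. |xy| ≤ p
3. |y| > 0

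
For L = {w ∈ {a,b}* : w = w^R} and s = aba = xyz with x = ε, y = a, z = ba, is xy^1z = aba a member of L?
Yes

xy¹z = ε · a · ba = aba.
aba reversed is aba, the same string, so it is a palindrome and is in L.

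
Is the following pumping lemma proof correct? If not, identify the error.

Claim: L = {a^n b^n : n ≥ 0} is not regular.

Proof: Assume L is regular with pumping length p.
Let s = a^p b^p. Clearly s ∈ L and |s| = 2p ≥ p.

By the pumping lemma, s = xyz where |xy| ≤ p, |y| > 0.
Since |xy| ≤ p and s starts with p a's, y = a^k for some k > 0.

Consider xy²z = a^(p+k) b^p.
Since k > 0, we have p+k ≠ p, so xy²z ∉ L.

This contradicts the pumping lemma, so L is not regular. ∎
The proof is correct.

This proof is valid because:
1. The string s = a^p b^p is correctly in L
2. The decomposition analysis is correct: y must consist only of a's
3. The contradiction is valid: pumping increases a's but not b's
4. The conclusion follows logically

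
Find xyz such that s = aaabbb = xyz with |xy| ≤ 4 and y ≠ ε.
x = 'a', y = 'a', z = 'abbb'

For s = aaabbb and p = 4, one valid decomposition is:
- x = 'a' (length 1)
- y = 'a' (length 1)
- z = 'abbb' (length 4)

Verification:
- xyz = 'a' + 'a' + 'abbb' = aaabbb ✓
- |xy| = 2 ≤ 4 ✓
- |y| = 1 > 0 ✓

All pumping lemma constraints are satisfied.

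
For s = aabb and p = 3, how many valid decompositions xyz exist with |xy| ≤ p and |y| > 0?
6

For s = 'aabb' with pumping length p = 3:

Constraints: |xy| ≤ 3, |y| > 0

Valid decompositions (|xy| ≤ p, |y| ≥ 1):
  • x='', y='a', z='abb'
  • x='a', y='a', z='bb'
  • x='', y='aa', z='bb'
  • x='aa', y='b', z='b'
  • x='a', y='ab', z='b'
  • x='', y='aab', z='b'

Total count: 6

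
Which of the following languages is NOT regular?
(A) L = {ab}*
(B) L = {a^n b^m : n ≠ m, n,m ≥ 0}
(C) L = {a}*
(B) {a^n b^m : n ≠ m, n,m ≥ 0}

(B) L = {a^n b^m : n ≠ m, n,m ≥ 0} is NOT regular.

The pumping lemma can be used to prove this:
After pumping a's, we can make n = m

The other languages are regular because they can be recognized by finite automata.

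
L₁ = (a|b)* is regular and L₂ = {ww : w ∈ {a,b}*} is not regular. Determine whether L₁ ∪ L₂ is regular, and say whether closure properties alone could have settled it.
Yes — L₁ ∪ L₂ is regular.

{ww} ⊆ (a|b)*, so L₁ ∪ L₂ = (a|b)*, which is regular.

Note that the bare facts "L₁ regular, L₂ non-regular" do not settle the question by themselves: the closure of regular languages under ∪, ∩, complement and difference applies only when BOTH operands are regular. With a non-regular operand the result can come out regular or non-regular depending on the specific languages, so one has to work out L₁ ∪ L₂ for this particular pair, as above.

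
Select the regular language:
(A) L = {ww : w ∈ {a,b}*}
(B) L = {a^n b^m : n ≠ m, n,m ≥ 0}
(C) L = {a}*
(C) {a}*

(C) L = {a}* is regular.

This can be recognized by a finite automaton (DFA/NFA).
Regular expressions like {a}* define regular languages.

The other choices are not regular:
- {ww : w ∈ {a,b}*}: After pumping, the two halves no longer match
- {a^n b^m : n ≠ m, n,m ≥ 0}: After pumping a's, we can make n = m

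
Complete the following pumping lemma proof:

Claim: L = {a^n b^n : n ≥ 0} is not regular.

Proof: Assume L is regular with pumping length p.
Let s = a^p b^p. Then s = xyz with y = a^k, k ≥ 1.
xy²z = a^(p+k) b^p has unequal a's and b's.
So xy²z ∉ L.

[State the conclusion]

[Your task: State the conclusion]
This contradicts the pumping lemma for regular languages,
which guarantees xy^i z ∈ L for all i ≥ 0.

Since our assumption that L is regular leads to a contradiction,
we conclude that L = {a^n b^n : n ≥ 0} is NOT regular. ∎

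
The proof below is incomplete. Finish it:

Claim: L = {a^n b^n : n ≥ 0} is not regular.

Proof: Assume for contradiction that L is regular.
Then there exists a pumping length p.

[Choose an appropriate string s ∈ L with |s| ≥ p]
s = a^p b^p

This string is in L (has equal a's and b's) and has length 2p ≥ p.
Any decomposition xyz with |xy| ≤ p means y consists only of a's,
so pumping will unbalance the counts.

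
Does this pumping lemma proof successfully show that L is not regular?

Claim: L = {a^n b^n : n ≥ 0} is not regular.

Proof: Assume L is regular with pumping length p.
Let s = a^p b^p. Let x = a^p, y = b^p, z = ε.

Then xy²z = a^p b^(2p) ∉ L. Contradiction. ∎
The proof is INCORRECT.

Error: The decomposition violates |xy| ≤ p.
With x = a^p and y = b^p, we have |xy| = 2p > p.
The pumping lemma requires |xy| ≤ p, so y must be within the first p characters.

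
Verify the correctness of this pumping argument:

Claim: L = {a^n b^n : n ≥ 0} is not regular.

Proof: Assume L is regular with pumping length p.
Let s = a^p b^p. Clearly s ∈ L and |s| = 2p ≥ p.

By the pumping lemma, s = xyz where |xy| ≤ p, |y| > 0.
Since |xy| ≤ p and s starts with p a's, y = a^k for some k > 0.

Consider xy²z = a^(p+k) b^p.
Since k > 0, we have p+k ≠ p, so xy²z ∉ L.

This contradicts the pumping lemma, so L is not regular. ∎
The proof is correct.

This proof is valid because:
1. The string s = a^p b^p is correctly in L
2. The decomposition analysis is correct: y must consist only of a's
3. The contradiction is valid: pumping increases a's but not b's
4. The conclusion follows logically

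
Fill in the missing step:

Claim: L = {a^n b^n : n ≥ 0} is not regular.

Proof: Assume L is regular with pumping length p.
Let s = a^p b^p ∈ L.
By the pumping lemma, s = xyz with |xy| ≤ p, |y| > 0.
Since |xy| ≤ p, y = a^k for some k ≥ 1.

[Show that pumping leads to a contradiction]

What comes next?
Consider xy²z = a^(p+k) b^p.

Since k ≥ 1, we have p + k > p.
So xy²z has more a's than b's: (p+k) a's vs p b's.
This means xy²z ∉ L because a^n b^n requires equal counts.

This contradicts the pumping lemma which states xy²z ∈ L.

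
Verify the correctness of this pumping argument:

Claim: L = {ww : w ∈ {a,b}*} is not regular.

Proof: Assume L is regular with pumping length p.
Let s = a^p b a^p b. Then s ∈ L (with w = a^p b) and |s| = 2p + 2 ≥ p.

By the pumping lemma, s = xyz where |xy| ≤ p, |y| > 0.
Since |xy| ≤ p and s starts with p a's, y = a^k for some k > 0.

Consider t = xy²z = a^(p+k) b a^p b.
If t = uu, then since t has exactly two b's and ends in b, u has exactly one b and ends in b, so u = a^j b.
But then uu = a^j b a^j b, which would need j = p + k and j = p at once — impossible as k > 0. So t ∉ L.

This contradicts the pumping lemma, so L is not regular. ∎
The proof is correct.

This proof is valid because:
1. s = a^p b a^p b is in L and is chosen in terms of p, so |s| ≥ p holds for every p
2. The decomposition analysis is correct: |xy| ≤ p forces y to lie inside the leading a's
3. The contradiction is valid: the argument shows a^(p+k) b a^p b cannot be split into two equal halves
4. The conclusion follows logically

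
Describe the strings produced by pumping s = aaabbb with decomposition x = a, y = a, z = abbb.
{xy^i z : i ≥ 0} = {a^(2+i) b^3 : i ≥ 0} = {aabbb, aaabbb, aaaabbb, ...}

With x = a, y = a, z = abbb: Starting with aaabbb and pumping the second 'a', we get strings with 2+i a's followed by 3 b's for i = 0, 1, 2, ...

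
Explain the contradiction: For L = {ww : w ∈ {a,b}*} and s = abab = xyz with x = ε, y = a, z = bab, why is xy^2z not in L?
xy²z = aabab ∉ L

Pumping with i = 2 replaces y = a by y² = aa:
- Original: s = xyz = abab; abab splits into halves ab · ab, which are equal, so it is in L (w = ab)
- Pumped: xy²z = ε · aa · bab = aabab
- aabab has odd length 5, so it cannot be written as ww and is not in L

The pumping lemma would require xy²z ∈ L, so this decomposition yields a contradiction.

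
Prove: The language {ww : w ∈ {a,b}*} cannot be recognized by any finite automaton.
Assume for contradiction that L is regular, and let p ≥ 1 be the pumping length given by the pumping lemma.
Choose s = a^p b a^p b. Then s ∈ L (take w = a^p b) and |s| = 2p + 2 ≥ p.
By the pumping lemma, s = xyz for some x, y, z with |xy| ≤ p, |y| ≥ 1, and xy^i z ∈ L for every i ≥ 0.
Since |xy| ≤ p and the first p symbols of s are all a's, y = a^k for some k with 1 ≤ k ≤ p.

Take i = 2: t = xy²z = a^(p + k) b a^p b.
Suppose t = uu for some string u. The string t contains exactly two b's and ends in b, so u contains exactly one b and ends in b; hence u = a^j b for some j, and uu = a^j b a^j b. Comparing with t = a^(p + k) b a^p b forces j = p + k (first block) and j = p (second block), which is impossible since k ≥ 1. So t ∉ L.

This contradicts the pumping lemma, which requires xy^i z ∈ L for all i ≥ 0.
Hence L = {ww : w ∈ {a,b}*} is not regular. ∎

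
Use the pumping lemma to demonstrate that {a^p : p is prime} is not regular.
Assume for contradiction that L is regular, and let p ≥ 1 be the pumping length given by the pumping lemma.
Choose a prime q with q ≥ p (one exists because there are infinitely many primes) and let s = a^q. Then s ∈ L and |s| = q ≥ p.
By the pumping lemma, s = xyz for some x, y, z with |xy| ≤ p, |y| ≥ 1, and xy^i z ∈ L for every i ≥ 0.
Here y = a^k for some k with 1 ≤ k ≤ p, and xy^i z = a^(q + (i − 1)k) for every i ≥ 0.

Take i = q + 1: |xy^(q+1) z| = q + qk = q(k + 1).
Both factors satisfy q ≥ 2 and k + 1 ≥ 2, so q(k + 1) is composite, and xy^(q+1) z ∉ L.

This contradicts the pumping lemma, which requires xy^i z ∈ L for all i ≥ 0.
Hence L = {a^p : p is prime} is not regular. ∎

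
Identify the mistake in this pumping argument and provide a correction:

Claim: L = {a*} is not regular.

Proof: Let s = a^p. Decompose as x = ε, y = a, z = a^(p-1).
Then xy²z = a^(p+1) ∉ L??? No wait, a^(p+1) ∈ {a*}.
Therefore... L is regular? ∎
Error: The proof attempts to show a*  is not regular, but a* IS regular!

Correction: a* is a regular language (recognized by a simple DFA with one accepting state and self-loop on 'a'). The pumping lemma can only prove non-regularity, not regularity. For regular languages, pumping always works.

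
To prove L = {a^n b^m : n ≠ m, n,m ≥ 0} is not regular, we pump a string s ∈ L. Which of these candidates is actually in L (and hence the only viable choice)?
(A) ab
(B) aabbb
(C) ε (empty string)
(B) aabbb

The pumping lemma is applied to a string s that lies in L, so first check membership of each option:
- (A) ab = a^1 b^1 has n = m = 1, so it is not in L ✗
- (B) aabbb = a^2 b^3 with 2 ≠ 3, so it is in L ✓
- (C) ε = a^0 b^0 has n = m = 0, so it is not in L ✗

Only (B) aabbb is in L, so it is the only candidate that could play the role of s.
(In a complete proof one picks s in terms of the pumping length p so that |s| ≥ p is guaranteed; a fixed string like aabbb illustrates the shape of such an s.)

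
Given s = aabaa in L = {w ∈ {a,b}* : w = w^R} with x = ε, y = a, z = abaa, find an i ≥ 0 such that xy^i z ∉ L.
i = 2

xy²z = ε · aa · abaa = aaabaa; aaabaa reversed is aabaaa ≠ aaabaa, so it is not a palindrome and is not in L.
(Other choices also work, e.g. i = 0, 3; only i = 1 is guaranteed to stay in L since xy¹z = s.)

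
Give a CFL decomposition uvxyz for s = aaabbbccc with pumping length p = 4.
u='aa', v='a', x='bb', y='b', z='ccc'

For s = aaabbbccc with pumping length p = 4:

One valid decomposition:
- u = 'aa'
- v = 'a'
- x = 'bb'
- y = 'b'
- z = 'ccc'

Verification:
- uvxyz = 'aa' + 'a' + 'bb' + 'b' + 'ccc' = aaabbbccc ✓
- |vxy| = |'abbb'| = 4 ≤ 4 ✓
- |vy| = |'ab'| = 2 > 0 ✓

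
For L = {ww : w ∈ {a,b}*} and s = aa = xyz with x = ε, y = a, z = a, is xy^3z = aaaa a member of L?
Yes

xy³z = ε · aaa · a = aaaa.
aaaa splits into halves aa · aa, which are equal, so it is in L (w = aa).
(A single pumped string landing in L is not a contradiction by itself; a non-regularity proof needs some i for which xy^i z ∉ L, for every admissible decomposition.)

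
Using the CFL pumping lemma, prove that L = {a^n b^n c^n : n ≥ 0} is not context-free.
Assume for contradiction that L is context-free, and let p ≥ 1 be the pumping length given by the pumping lemma for CFLs.
Choose s = a^p b^p c^p. Then s ∈ L and |s| = 3p ≥ p.
By the CFL pumping lemma, s = uvxyz for some u, v, x, y, z with |vxy| ≤ p, |vy| ≥ 1, and uv^i xy^i z ∈ L for every i ≥ 0.

Because |vxy| ≤ p, the window vxy cannot contain both an a and a c: any substring of s containing both must include the entire block b^p plus at least one a and one c, so it has length ≥ p + 2 > p.
Hence at least one of the letters a, c does not occur in vy at all.

Take i = 0: the string uxz is obtained from s by deleting |vy| ≥ 1 symbols, so |uxz| = 3p − |vy| < 3p.
But the letter (a or c) that does not occur in vy still occurs exactly p times in uxz. Every string of L with exactly p copies of some letter is a^p b^p c^p, of length 3p. Since |uxz| < 3p, uxz ∉ L.

This contradicts the CFL pumping lemma, which requires uv^i xy^i z ∈ L for all i ≥ 0.
Hence L = {a^n b^n c^n : n ≥ 0} is not context-free. ∎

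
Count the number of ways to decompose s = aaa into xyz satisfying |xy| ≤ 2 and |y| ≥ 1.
3

For s = 'aaa' with pumping length p = 2:

Constraints: |xy| ≤ 2, |y| > 0

Valid decompositions (|xy| ≤ p, |y| ≥ 1):
  • x='', y='a', z='aa'
  • x='a', y='a', z='a'
  • x='', y='aa', z='a'

Total count: 3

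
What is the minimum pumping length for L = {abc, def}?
p = 4

For a finite language L, the pumping lemma holds vacuously if p > max|s| for s ∈ L.

The longest string in L = {abc, def} has length 3.
If p = 4, then no string s ∈ L has |s| ≥ p, so the condition is vacuously true.

The minimum pumping length is p = 4.

Why no smaller p works: for any p ≤ 3, the longest string s ∈ L has |s| = 3 ≥ p, so it would
have to be pumpable; but pumping up (i = 2, 3, ...) produces ever longer strings, which cannot all lie in the
finite language L. So the pumping property fails for every p ≤ 3.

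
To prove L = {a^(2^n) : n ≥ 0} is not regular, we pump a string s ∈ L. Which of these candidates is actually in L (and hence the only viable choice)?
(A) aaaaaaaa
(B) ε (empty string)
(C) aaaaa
(A) aaaaaaaa

The pumping lemma is applied to a string s that lies in L, so first check membership of each option:
- (A) aaaaaaaa has length 8 = 2^3, so it is in L ✓
- (B) ε has length 0, which is not a power of 2, so it is not in L ✗
- (C) aaaaa has length 5, strictly between 2^2 = 4 and 2^3 = 8, so it is not in L ✗

Only (A) aaaaaaaa is in L, so it is the only candidate that could play the role of s.
(In a complete proof one picks s in terms of the pumping length p so that |s| ≥ p is guaranteed; a fixed string like aaaaaaaa illustrates the shape of such an s.)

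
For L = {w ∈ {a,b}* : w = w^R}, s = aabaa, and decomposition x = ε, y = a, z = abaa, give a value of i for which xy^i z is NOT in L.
i = 2

xy²z = ε · aa · abaa = aaabaa; aaabaa reversed is aabaaa ≠ aaabaa, so it is not a palindrome and is not in L.
(Other choices also work, e.g. i = 0, 3; only i = 1 is guaranteed to stay in L since xy¹z = s.)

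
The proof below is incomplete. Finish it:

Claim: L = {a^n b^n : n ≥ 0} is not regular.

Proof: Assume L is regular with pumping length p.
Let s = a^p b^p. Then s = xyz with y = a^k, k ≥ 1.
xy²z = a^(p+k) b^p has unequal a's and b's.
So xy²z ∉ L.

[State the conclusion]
This contradicts the pumping lemma for regular languages,
which guarantees xy^i z ∈ L for all i ≥ 0.

Since our assumption that L is regular leads to a contradiction,
we conclude that L = {a^n b^n : n ≥ 0} is NOT regular. ∎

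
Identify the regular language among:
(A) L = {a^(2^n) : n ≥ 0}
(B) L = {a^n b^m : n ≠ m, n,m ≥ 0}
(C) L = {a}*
(C) {a}*

(C) L = {a}* is regular.

This can be recognized by a finite automaton (DFA/NFA).
Regular expressions like {a}* define regular languages.

The other choices are not regular:
- {a^n b^m : n ≠ m, n,m ≥ 0}: After pumping a's, we can make n = m
- {a^(2^n) : n ≥ 0}: After pumping, length is no longer a power of 2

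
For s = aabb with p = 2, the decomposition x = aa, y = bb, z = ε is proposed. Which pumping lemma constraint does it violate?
Violated: |xy| ≤ p

The decomposition x = aa, y = bb, z = ε for s = aabb with p = 2
violates the constraint: |xy| ≤ p

|xy| = |aabb| = 4 > 2 = p. The decomposition puts too many characters in xy.

Pumping lemma constraints:
1. xyz = s (decomposition is valid)
2. |xy| ≤ p
3. |y| > 0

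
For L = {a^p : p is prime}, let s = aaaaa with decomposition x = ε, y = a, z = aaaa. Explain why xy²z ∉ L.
xy²z = aaaaaa ∉ L

Pumping with i = 2 replaces y = a by y² = aa:
- Original: s = xyz = aaaaa; aaaaa has length 5, which is prime, so it is in L
- Pumped: xy²z = ε · aa · aaaa = aaaaaa
- aaaaaa has length 6 = 2 × 3, which is not prime, so it is not in L

The pumping lemma would require xy²z ∈ L, so this decomposition yields a contradiction.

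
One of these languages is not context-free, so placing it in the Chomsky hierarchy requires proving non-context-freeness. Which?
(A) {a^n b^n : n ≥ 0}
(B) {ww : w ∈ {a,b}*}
(B) {ww : w ∈ {a,b}*}

(B) {ww : w ∈ {a,b}*} requires the CFL pumping lemma.

- {a^n b^n : n ≥ 0} is context-free (but not regular)
  • Can be shown non-regular with the regular pumping lemma
  • After pumping, the number of a's and b's become unequal

- {ww : w ∈ {a,b}*} is NOT context-free
  • Requires the CFL pumping lemma to prove
  • Cannot verify equality of two arbitrary substrings

The CFL pumping lemma is "stronger" in that it can prove non-membership
in the larger class of context-free languages.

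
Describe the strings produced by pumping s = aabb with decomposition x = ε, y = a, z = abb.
{xy^i z : i ≥ 0} = {a^(i+1) b^2 : i ≥ 0} = {abb, aabb, aaabb, ...}

With x = ε, y = a, z = abb: Starting with aabb and pumping the first 'a' (z = abb keeps the second 'a'), we get strings with i+1 a's followed by 2 b's for i = 0, 1, 2, ...; note bb is not produced because z always contributes one a.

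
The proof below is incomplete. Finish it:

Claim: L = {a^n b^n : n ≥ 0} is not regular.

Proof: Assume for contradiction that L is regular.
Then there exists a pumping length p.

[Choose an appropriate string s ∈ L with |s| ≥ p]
s = a^p b^p

This string is in L (has equal a's and b's) and has length 2p ≥ p.
Any decomposition xyz with |xy| ≤ p means y consists only of a's,
so pumping will unbalance the counts.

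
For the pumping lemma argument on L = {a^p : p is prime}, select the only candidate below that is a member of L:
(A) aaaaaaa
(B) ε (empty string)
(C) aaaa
(A) aaaaaaa

The pumping lemma is applied to a string s that lies in L, so first check membership of each option:
- (A) aaaaaaa has length 7, which is prime, so it is in L ✓
- (B) ε has length 0, which is not prime, so it is not in L ✗
- (C) aaaa has length 4 = 2 × 2, which is not prime, so it is not in L ✗

Only (A) aaaaaaa is in L, so it is the only candidate that could play the role of s.
(In a complete proof one picks s in terms of the pumping length p so that |s| ≥ p is guaranteed; a fixed string like aaaaaaa illustrates the shape of such an s.)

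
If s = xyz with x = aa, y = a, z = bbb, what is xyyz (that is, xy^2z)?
aaaabbb

Given x = 'aa', y = 'a', z = 'bbb' and i = 2:

xy^2z = x + y·y·...·y (2 times) + z
       = 'aa' + 'a'^2 + 'bbb'
       = 'aa' + 'aa' + 'bbb'
       = 'aaaabbb'

The pumped string is 'aaaabbb' with length 7.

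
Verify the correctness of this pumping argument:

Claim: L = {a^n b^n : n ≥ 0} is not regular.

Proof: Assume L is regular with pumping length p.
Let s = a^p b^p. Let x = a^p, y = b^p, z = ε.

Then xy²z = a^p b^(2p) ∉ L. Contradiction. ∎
The proof is INCORRECT.

Error: The decomposition violates |xy| ≤ p.
With x = a^p and y = b^p, we have |xy| = 2p > p.
The pumping lemma requires |xy| ≤ p, so y must be within the first p characters.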